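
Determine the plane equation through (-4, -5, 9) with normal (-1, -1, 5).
d = n·P = (-1)(-4) + (-1)(-5) + (5)(9) = 54
Plane: -x - y + 5z = 54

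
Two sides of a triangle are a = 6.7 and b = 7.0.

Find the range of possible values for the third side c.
By the triangle inequality: |a - b| < c < a + b
|6.7 - 7.0| < c < 6.7 + 7.0
0.3 < c < 13.7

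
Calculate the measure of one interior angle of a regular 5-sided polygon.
Interior angle of a regular n-gon = (n-2)*180/n
Interior angle = (5-2)*180/5
Interior angle = 3*180/5
Interior angle = 540/5
Interior angle = 108 degrees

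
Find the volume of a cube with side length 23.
Volume = s³
Volume = 23³
Volume = 12167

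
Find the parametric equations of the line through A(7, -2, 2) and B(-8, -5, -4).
Direction vector d = B - A = (-15, -3, -6)
x = 7 - 15t, y = -2 - 3t, z = 2 - 6t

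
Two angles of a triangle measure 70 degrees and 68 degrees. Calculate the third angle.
Sum of angles in a triangle = 180 degrees
Third angle = 180 - 70 - 68
Third angle = 42 degrees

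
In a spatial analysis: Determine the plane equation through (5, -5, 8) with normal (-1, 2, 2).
d = n·P = (-1)(5) + (2)(-5) + (2)(8) = 1
Plane: -x + 2y + 2z = 1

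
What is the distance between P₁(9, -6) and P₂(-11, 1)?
Using the distance formula: d = sqrt((x₂-x₁)² + (y₂-y₁)²)
dx = (-11) - 9 = -20
dy = 1 - (-6) = 7
d = sqrt((-20)² + 7²) = sqrt(400 + 49) = sqrt(449) = 21.19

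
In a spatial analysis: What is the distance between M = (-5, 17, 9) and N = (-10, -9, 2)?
d = √[(-5)² + (-26)² + (-7)²] = √750 = 27.39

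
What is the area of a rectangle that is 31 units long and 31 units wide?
Area = length * width
Area = 31 * 31
Area = 961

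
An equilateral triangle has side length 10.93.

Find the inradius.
For an equilateral triangle, r = s/(2√3) where s is the side.
r = 10.93/(2√3) = 10.93/3.464102 = 3.155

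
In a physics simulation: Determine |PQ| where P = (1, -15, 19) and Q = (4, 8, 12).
d = √[(3)² + (23)² + (-7)²] = √587 = 24.23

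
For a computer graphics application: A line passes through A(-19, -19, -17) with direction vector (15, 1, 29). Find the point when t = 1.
P(1) = (-19 + 15(1), -19 + 1(1), -17 + 29(1)) = (-4, -18, 12)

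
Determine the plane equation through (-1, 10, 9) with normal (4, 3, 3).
d = n·P = (4)(-1) + (3)(10) + (3)(9) = 53
Plane: 4x + 3y + 3z = 53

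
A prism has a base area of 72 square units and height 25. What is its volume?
Volume = base area * height
Volume = 72 * 25
Volume = 1800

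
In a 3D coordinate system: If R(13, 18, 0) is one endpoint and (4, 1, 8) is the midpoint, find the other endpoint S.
S = (2×4 - 13, 2×1 - 18, 2×8 - 0) = (-5, -16, 16)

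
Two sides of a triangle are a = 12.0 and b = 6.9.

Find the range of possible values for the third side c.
By the triangle inequality: |a - b| < c < a + b
|12.0 - 6.9| < c < 12.0 + 6.9
5.1 < c < 18.9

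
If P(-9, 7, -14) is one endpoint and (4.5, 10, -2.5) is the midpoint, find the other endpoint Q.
Q = (2×4.5 - (-9), 2×10 - 7, 2×(-2.5) - (-14)) = (18, 13, 9)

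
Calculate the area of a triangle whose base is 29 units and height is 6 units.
Area = (1/2) * base * height
Area = (1/2) * 29 * 6
Area = 87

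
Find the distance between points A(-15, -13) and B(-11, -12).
Using the distance formula: d = sqrt((x₂-x₁)² + (y₂-y₁)²)
dx = (-11) - (-15) = 4
dy = (-12) - (-13) = 1
d = sqrt(4² + 1²) = sqrt(16 + 1) = sqrt(17) = 4.12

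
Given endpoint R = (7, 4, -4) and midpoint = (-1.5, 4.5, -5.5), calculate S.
S = (2×(-1.5) - 7, 2×4.5 - 4, 2×(-5.5) - (-4)) = (-10, 5, -7)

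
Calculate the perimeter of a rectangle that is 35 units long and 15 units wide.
Perimeter = 2 * (length + width)
Perimeter = 2 * (35 + 15)
Perimeter = 2 * 50
Perimeter = 100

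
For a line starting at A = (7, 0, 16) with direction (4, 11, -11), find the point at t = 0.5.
P(0.5) = (7 + 4(0.5), 0 + 11(0.5), 16 + (-11)(0.5)) = (9, 5.5, 10.5)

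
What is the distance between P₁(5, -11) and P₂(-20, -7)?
Using the distance formula: d = sqrt((x₂-x₁)² + (y₂-y₁)²)
dx = (-20) - 5 = -25
dy = (-7) - (-11) = 4
d = sqrt((-25)² + 4²) = sqrt(625 + 16) = sqrt(641) = 25.32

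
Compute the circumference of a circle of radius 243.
Circumference = 2 * pi * r
Circumference = 2 * pi * 243
Circumference = 1526.81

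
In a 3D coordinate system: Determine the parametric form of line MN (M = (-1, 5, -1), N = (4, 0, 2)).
Direction vector d = N - M = (5, -5, 3)
x = -1 + 5t, y = 5 - 5t, z = -1 + 3t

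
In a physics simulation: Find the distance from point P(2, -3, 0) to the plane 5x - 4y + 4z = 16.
d = |5(2) + (-4)(-3) + 4(0) - (16)| / √(5² + (-4)² + 4²) = 6/√57 = 0.7947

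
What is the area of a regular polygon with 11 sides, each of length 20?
For a regular 11-gon with side length s = 20:
Apothem a = s / (2*tan(pi/11)) = 20 / (2*tan(pi/11)) ≈ 34.0569
Perimeter P = 11 * 20 = 220
Area = (1/2) * P * a = (1/2) * 220 * 34.0569 = 3746.26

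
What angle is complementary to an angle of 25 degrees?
Complementary angles sum to 90 degrees.
Other angle = 90 - 25
Other angle = 65 degrees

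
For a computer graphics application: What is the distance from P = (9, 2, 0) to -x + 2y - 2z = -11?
d = |(-1)(9) + 2(2) + (-2)(0) - (-11)| / √((-1)² + 2² + (-2)²) = 6/√9 = 2.0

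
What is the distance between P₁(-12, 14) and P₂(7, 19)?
Using the distance formula: d = sqrt((x₂-x₁)² + (y₂-y₁)²)
dx = 7 - (-12) = 19
dy = 19 - 14 = 5
d = sqrt(19² + 5²) = sqrt(361 + 25) = sqrt(386) = 19.65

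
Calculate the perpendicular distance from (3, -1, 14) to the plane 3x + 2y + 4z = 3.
d = |3(3) + 2(-1) + 4(14) - (3)| / √(3² + 2² + 4²) = 60/√29 = 11.14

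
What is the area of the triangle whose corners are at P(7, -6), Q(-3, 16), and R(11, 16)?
Using the coordinate formula: Area = (1/2)|x₁(y₂-y₃) + x₂(y₃-y₁) + x₃(y₁-y₂)|
Area = (1/2)|7(16-16) + (-3)(16-(-6)) + 11((-6)-16)|
Area = (1/2)|7*0 + (-3)*22 + 11*(-22)|
Area = (1/2)|0 + (-66) + (-242)|
Area = (1/2)*308 = 154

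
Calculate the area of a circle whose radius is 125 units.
Area = pi * r²
Area = pi * 125²
Area = pi * 15625
Area = 49087.39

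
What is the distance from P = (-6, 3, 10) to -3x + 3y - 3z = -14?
d = |(-3)(-6) + 3(3) + (-3)(10) - (-14)| / √((-3)² + 3² + (-3)²) = 11/√27 = 2.117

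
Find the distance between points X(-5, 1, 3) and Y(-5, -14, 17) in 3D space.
d = √[(0)² + (-15)² + (14)²] = √421 = 20.52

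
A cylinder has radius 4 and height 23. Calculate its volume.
Volume = pi * r² * h
Volume = pi * 4² * 23
Volume = pi * 16 * 23
Volume = pi * 368
Volume = 1156.11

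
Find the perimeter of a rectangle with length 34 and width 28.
Perimeter = 2 * (length + width)
Perimeter = 2 * (34 + 28)
Perimeter = 2 * 62
Perimeter = 124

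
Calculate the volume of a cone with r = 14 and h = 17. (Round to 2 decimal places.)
Volume = (1/3) * pi * r² * h
Volume = (1/3) * pi * 14² * 17
Volume = (1/3) * pi * 196 * 17
Volume = (1/3) * pi * 3332
Volume = 3489.26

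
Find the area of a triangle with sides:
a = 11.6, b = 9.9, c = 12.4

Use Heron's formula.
s = (a+b+c)/2 = (11.6+9.9+12.4)/2 = 16.95
A = √(s(s-a)(s-b)(s-c)) = √(16.95·5.35·7.05·4.55)
A = √2908.87 = 53.93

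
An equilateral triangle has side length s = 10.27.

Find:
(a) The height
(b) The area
(a) Height h = s·√3/2 = 10.27·√3/2 = 8.894
(b) Area = (√3/4)·s² = (√3/4)·10.27² = (√3/4)·105.473 = 45.67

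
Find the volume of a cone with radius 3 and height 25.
Volume = (1/3) * pi * r² * h
Volume = (1/3) * pi * 3² * 25
Volume = (1/3) * pi * 9 * 25
Volume = (1/3) * pi * 225
Volume = 235.62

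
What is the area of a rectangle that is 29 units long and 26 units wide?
Area = length * width
Area = 29 * 26
Area = 754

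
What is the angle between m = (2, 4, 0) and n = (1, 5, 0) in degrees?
m·n = 22, |m|² = 20, |n|² = 26
cos θ = 22/√520 ≈ 0.9648
θ ≈ 15.26°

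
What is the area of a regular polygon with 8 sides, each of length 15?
For a regular 8-gon with side length s = 15:
Apothem a = s / (2*tan(pi/8)) = 15 / (2*tan(pi/8)) ≈ 18.1066
Perimeter P = 8 * 15 = 120
Area = (1/2) * P * a = (1/2) * 120 * 18.1066 = 1086.40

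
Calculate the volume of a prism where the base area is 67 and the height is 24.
Volume = base area * height
Volume = 67 * 24
Volume = 1608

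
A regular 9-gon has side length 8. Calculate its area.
For a regular 9-gon with side length s = 8:
Apothem a = s / (2*tan(pi/9)) = 8 / (2*tan(pi/9)) ≈ 10.9899
Perimeter P = 9 * 8 = 72
Area = (1/2) * P * a = (1/2) * 72 * 10.9899 = 395.64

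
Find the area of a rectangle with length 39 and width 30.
Area = length * width
Area = 39 * 30
Area = 1170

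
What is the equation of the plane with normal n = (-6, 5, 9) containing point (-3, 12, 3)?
d = n·P = (-6)(-3) + (5)(12) + (9)(3) = 105
Plane: -6x + 5y + 9z = 105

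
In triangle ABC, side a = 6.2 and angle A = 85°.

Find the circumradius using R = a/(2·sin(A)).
R = a/(2·sin(A)) = 6.2/(2·sin(85°))
R = 6.2/(2·0.996195) = 6.2/1.992389 = 3.112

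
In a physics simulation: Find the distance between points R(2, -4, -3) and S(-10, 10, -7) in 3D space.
d = √[(-12)² + (14)² + (-4)²] = √356 = 18.87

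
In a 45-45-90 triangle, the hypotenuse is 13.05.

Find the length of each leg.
In a 45-45-90 triangle, hypotenuse = leg·√2  →  leg = hypotenuse/√2
leg = 13.05/√2 = 9.228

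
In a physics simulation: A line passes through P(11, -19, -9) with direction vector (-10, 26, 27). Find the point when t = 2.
P(2) = (11 + (-10)(2), -19 + 26(2), -9 + 27(2)) = (-9, 33, 45)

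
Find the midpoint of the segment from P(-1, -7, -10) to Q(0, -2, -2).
Midpoint = ((-1+0)/2, (-7-2)/2, (-10-2)/2) = (-0.5, -4.5, -6)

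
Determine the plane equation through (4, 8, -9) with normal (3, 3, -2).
d = n·P = (3)(4) + (3)(8) + (-2)(-9) = 54
Plane: 3x + 3y - 2z = 54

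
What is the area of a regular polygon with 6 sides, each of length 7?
For a regular 6-gon with side length s = 7:
Apothem a = s / (2*tan(pi/6)) = 7 / (2*tan(pi/6)) ≈ 6.0622
Perimeter P = 6 * 7 = 42
Area = (1/2) * P * a = (1/2) * 42 * 6.0622 = 127.31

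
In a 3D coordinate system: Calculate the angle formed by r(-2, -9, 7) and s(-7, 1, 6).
r·s = 47, |r|² = 134, |s|² = 86
cos θ = 47/√11524 ≈ 0.4378
θ ≈ 64.04°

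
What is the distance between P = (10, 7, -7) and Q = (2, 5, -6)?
d = √[(-8)² + (-2)² + (1)²] = √69 = 8.307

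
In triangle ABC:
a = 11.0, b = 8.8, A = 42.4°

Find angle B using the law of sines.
sin(B)/b = sin(A)/a
sin(B) = b·sin(A)/a = 8.8·sin(42.4°)/11.0 = 0.539442
B = arcsin(0.539442) = 32.65°  (b ≤ a, so B ≤ A and the acute solution is unique)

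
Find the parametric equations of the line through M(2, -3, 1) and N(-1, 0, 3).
Direction vector d = N - M = (-3, 3, 2)
x = 2 - 3t, y = -3 + 3t, z = 1 + 2t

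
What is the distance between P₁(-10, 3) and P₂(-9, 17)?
Using the distance formula: d = sqrt((x₂-x₁)² + (y₂-y₁)²)
dx = (-9) - (-10) = 1
dy = 17 - 3 = 14
d = sqrt(1² + 14²) = sqrt(1 + 196) = sqrt(197) = 14.04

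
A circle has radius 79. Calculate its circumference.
Circumference = 2 * pi * r
Circumference = 2 * pi * 79
Circumference = 496.37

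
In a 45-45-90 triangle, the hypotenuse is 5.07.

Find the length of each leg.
In a 45-45-90 triangle, hypotenuse = leg·√2  →  leg = hypotenuse/√2
leg = 5.07/√2 = 3.585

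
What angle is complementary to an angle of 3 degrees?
Complementary angles sum to 90 degrees.
Other angle = 90 - 3
Other angle = 87 degrees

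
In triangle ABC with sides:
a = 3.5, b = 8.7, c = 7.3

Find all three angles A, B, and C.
By the law of cosines:
cos(A) = (b² + c² - a²)/(2bc) = 0.918989  →  A = 23.22°
cos(B) = (a² + c² - b²)/(2ac) = -0.198630  →  B = 101.5°
cos(C) = (a² + b² - c²)/(2ab) = 0.568966  →  C = 55.32°
Check: A + B + C = 180.0° ✓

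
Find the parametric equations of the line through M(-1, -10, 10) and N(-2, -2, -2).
Direction vector d = N - M = (-1, 8, -12)
x = -1 - t, y = -10 + 8t, z = 10 - 12t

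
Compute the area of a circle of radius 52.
Area = pi * r²
Area = pi * 52²
Area = pi * 2704
Area = 8494.87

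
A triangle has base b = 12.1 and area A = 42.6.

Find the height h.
A = ½bh  →  h = 2A/b
h = 2·42.6/12.1 = 7.041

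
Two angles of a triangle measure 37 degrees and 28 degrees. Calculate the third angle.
Sum of angles in a triangle = 180 degrees
Third angle = 180 - 37 - 28
Third angle = 115 degrees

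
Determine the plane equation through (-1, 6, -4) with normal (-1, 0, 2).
d = n·P = (-1)(-1) + (0)(6) + (2)(-4) = -7
Plane: -x + 2z = -7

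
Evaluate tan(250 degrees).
tan(250 degrees) = 2.7475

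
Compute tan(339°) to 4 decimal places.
tan(339 degrees) = -0.3839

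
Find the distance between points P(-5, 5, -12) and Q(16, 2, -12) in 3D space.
d = √[(21)² + (-3)² + (0)²] = √450 = 21.21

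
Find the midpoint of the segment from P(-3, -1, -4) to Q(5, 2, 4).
Midpoint = ((-3+5)/2, (-1+2)/2, (-4+4)/2) = (1, 0.5, 0)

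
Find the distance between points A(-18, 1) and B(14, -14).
Using the distance formula: d = sqrt((x₂-x₁)² + (y₂-y₁)²)
dx = 14 - (-18) = 32
dy = (-14) - 1 = -15
d = sqrt(32² + (-15)²) = sqrt(1024 + 225) = sqrt(1249) = 35.34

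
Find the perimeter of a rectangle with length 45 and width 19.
Perimeter = 2 * (length + width)
Perimeter = 2 * (45 + 19)
Perimeter = 2 * 64
Perimeter = 128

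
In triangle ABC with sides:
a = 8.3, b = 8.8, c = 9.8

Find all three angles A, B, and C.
By the law of cosines:
cos(A) = (b² + c² - a²)/(2bc) = 0.606389  →  A = 52.67°
cos(B) = (a² + c² - b²)/(2ac) = 0.537804  →  B = 57.47°
cos(C) = (a² + b² - c²)/(2ab) = 0.344263  →  C = 69.86°
Check: A + B + C = 180.0° ✓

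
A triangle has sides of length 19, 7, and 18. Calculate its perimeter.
Perimeter = sum of all sides
Perimeter = 19 + 7 + 18
Perimeter = 44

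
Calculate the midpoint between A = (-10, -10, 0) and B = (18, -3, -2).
Midpoint = ((-10+18)/2, (-10-3)/2, (0-2)/2) = (4, -6.5, -1)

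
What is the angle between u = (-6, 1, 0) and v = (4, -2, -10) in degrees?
u·v = -26, |u|² = 37, |v|² = 120
cos θ = -26/√4440 ≈ -0.3902
θ ≈ 113.0°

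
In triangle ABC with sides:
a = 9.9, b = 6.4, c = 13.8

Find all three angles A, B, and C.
By the law of cosines:
cos(A) = (b² + c² - a²)/(2bc) = 0.755152  →  A = 40.96°
cos(B) = (a² + c² - b²)/(2ac) = 0.905761  →  B = 25.07°
cos(C) = (a² + b² - c²)/(2ab) = -0.406171  →  C = 114°
Check: A + B + C = 180.0° ✓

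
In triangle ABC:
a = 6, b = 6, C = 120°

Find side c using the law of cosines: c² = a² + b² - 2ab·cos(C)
c² = 6² + 6² - 2·6·6·cos(120°)
c² = 36 + 36 - 72·-0.5000 = 108
c = √108 = 10.39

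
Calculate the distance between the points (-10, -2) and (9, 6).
Using the distance formula: d = sqrt((x₂-x₁)² + (y₂-y₁)²)
dx = 9 - (-10) = 19
dy = 6 - (-2) = 8
d = sqrt(19² + 8²) = sqrt(361 + 64) = sqrt(425) = 20.62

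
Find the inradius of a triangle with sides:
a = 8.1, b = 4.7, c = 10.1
s = (a+b+c)/2 = (8.1+4.7+10.1)/2 = 11.45
Area = √(s(s-a)(s-b)(s-c)) = √(11.45·3.35·6.75·1.35) = 18.6958
r = Area/s = 18.6958/11.45 = 1.633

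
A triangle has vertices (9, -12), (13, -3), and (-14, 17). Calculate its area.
Using the coordinate formula: Area = (1/2)|x₁(y₂-y₃) + x₂(y₃-y₁) + x₃(y₁-y₂)|
Area = (1/2)|9((-3)-17) + 13(17-(-12)) + (-14)((-12)-(-3))|
Area = (1/2)|9*(-20) + 13*29 + (-14)*(-9)|
Area = (1/2)|(-180) + 377 + 126|
Area = (1/2)*323 = 161.50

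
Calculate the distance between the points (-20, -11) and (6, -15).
Using the distance formula: d = sqrt((x₂-x₁)² + (y₂-y₁)²)
dx = 6 - (-20) = 26
dy = (-15) - (-11) = -4
d = sqrt(26² + (-4)²) = sqrt(676 + 16) = sqrt(692) = 26.31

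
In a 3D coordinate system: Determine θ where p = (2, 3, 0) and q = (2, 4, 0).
p·q = 16, |p|² = 13, |q|² = 20
cos θ = 16/√260 ≈ 0.9923
θ ≈ 7.125°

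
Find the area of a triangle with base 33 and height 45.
Area = (1/2) * base * height
Area = (1/2) * 33 * 45
Area = 742.50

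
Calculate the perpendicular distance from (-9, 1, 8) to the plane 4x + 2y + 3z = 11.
d = |4(-9) + 2(1) + 3(8) - (11)| / √(4² + 2² + 3²) = 21/√29 = 3.9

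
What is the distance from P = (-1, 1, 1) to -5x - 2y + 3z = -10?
d = |(-5)(-1) + (-2)(1) + 3(1) - (-10)| / √((-5)² + (-2)² + 3²) = 16/√38 = 2.596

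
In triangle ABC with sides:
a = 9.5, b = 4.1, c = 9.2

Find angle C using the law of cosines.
cos(C) = (a² + b² - c²)/(2ab)
cos(C) = (9.5² + 4.1² - 9.2²)/(2·9.5·4.1) = 22.42/77.9 = 0.287805
C = arccos(0.287805) = 73.27°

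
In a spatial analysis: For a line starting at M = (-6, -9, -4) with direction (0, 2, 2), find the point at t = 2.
P(2) = (-6 + 0(2), -9 + 2(2), -4 + 2(2)) = (-6, -5, 0)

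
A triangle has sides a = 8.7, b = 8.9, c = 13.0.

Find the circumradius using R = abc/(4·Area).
s = (a+b+c)/2 = 15.3
Area = √(s(s-a)(s-b)(s-c)) = √(15.3·6.6·6.4·2.3) = 38.5542
R = abc/(4·Area) = (8.7·8.9·13.0)/(4·38.5542) = 1006.59/154.2168 = 6.527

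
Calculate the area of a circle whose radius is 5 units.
Area = pi * r²
Area = pi * 5²
Area = pi * 25
Area = 78.54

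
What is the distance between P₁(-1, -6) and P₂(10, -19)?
Using the distance formula: d = sqrt((x₂-x₁)² + (y₂-y₁)²)
dx = 10 - (-1) = 11
dy = (-19) - (-6) = -13
d = sqrt(11² + (-13)²) = sqrt(121 + 169) = sqrt(290) = 17.03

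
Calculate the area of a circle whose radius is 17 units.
Area = pi * r²
Area = pi * 17²
Area = pi * 289
Area = 907.92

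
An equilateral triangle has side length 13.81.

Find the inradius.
For an equilateral triangle, r = s/(2√3) where s is the side.
r = 13.81/(2√3) = 13.81/3.464102 = 3.987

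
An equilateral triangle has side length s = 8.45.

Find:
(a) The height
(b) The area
(a) Height h = s·√3/2 = 8.45·√3/2 = 7.318
(b) Area = (√3/4)·s² = (√3/4)·8.45² = (√3/4)·71.4025 = 30.92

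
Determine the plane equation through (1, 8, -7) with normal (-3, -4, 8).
d = n·P = (-3)(1) + (-4)(8) + (8)(-7) = -91
Plane: -3x - 4y + 8z = -91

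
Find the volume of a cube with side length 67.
Volume = s³
Volume = 67³
Volume = 300763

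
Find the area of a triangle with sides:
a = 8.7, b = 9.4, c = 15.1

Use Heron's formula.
s = (a+b+c)/2 = (8.7+9.4+15.1)/2 = 16.6
A = √(s(s-a)(s-b)(s-c)) = √(16.6·7.9·7.2·1.5)
A = √1416.31 = 37.63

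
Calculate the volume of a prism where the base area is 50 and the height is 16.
Volume = base area * height
Volume = 50 * 16
Volume = 800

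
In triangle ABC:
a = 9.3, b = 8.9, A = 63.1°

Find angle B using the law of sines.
sin(B)/b = sin(A)/a
sin(B) = b·sin(A)/a = 8.9·sin(63.1°)/9.3 = 0.853441
B = arcsin(0.853441) = 58.59°  (b ≤ a, so B ≤ A and the acute solution is unique)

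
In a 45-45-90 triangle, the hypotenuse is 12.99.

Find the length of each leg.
In a 45-45-90 triangle, hypotenuse = leg·√2  →  leg = hypotenuse/√2
leg = 12.99/√2 = 9.185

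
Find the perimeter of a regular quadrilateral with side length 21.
Perimeter = number of sides * side length
Perimeter = 4 * 21
Perimeter = 84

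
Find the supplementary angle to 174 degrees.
Supplementary angles sum to 180 degrees.
Other angle = 180 - 174
Other angle = 6 degrees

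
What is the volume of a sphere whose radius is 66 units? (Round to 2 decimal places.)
Volume = (4/3) * pi * r³
Volume = (4/3) * pi * 66³
Volume = (4/3) * pi * 287496
Volume = 1204260.43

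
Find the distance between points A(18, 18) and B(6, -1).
Using the distance formula: d = sqrt((x₂-x₁)² + (y₂-y₁)²)
dx = 6 - 18 = -12
dy = (-1) - 18 = -19
d = sqrt((-12)² + (-19)²) = sqrt(144 + 361) = sqrt(505) = 22.47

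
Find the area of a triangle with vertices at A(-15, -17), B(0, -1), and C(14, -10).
Using the coordinate formula: Area = (1/2)|x₁(y₂-y₃) + x₂(y₃-y₁) + x₃(y₁-y₂)|
Area = (1/2)|(-15)((-1)-(-10)) + 0((-10)-(-17)) + 14((-17)-(-1))|
Area = (1/2)|(-15)*9 + 0*7 + 14*(-16)|
Area = (1/2)|(-135) + 0 + (-224)|
Area = (1/2)*359 = 179.50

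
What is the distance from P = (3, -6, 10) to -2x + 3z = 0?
d = |(-2)(3) + 0(-6) + 3(10) - (0)| / √((-2)² + 0² + 3²) = 24/√13 = 6.656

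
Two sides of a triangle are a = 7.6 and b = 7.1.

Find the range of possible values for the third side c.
By the triangle inequality: |a - b| < c < a + b
|7.6 - 7.1| < c < 7.6 + 7.1
0.5 < c < 14.7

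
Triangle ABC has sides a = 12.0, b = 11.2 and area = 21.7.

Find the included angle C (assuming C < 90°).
Area = ½ab·sin(C)  →  sin(C) = 2·Area/(ab)
sin(C) = 2·21.7/(12.0·11.2) = 0.322917
C = arcsin(0.322917) = 18.84°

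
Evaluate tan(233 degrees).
tan(233 degrees) = 1.327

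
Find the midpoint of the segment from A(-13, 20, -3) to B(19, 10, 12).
Midpoint = ((-13+19)/2, (20+10)/2, (-3+12)/2) = (3, 15, 4.5)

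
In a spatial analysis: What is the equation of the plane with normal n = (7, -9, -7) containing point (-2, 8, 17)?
d = n·P = (7)(-2) + (-9)(8) + (-7)(17) = -205
Plane: 7x - 9y - 7z = -205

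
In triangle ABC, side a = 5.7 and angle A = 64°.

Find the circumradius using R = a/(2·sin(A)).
R = a/(2·sin(A)) = 5.7/(2·sin(64°))
R = 5.7/(2·0.898794) = 5.7/1.797588 = 3.171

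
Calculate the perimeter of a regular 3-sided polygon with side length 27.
Perimeter = number of sides * side length
Perimeter = 3 * 27
Perimeter = 81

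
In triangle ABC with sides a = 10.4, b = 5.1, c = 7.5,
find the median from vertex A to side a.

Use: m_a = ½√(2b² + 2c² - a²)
m_a = ½√(2·5.1² + 2·7.5² - 10.4²)
m_a = ½√(52.02 + 112.5 - 108.16) = ½√56.36 = 3.754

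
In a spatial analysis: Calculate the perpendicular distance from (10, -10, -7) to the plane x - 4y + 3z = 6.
d = |1(10) + (-4)(-10) + 3(-7) - (6)| / √(1² + (-4)² + 3²) = 23/√26 = 4.511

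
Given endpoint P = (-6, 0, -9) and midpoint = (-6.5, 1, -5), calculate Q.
Q = (2×(-6.5) - (-6), 2×1 - 0, 2×(-5) - (-9)) = (-7, 2, -1)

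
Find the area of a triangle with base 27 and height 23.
Area = (1/2) * base * height
Area = (1/2) * 27 * 23
Area = 310.50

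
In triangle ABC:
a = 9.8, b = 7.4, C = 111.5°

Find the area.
Using A = ½ab·sin(C):
A = ½·9.8·7.4·sin(111.5°) = ½·72.52·0.930418 = 33.74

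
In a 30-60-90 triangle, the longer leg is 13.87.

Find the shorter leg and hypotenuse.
In a 30-60-90 triangle, sides are in ratio 1 : √3 : 2.
Long leg = short leg·√3  →  short leg = 13.87/√3 = 8.008
Hypotenuse = 2·(short leg) = 2·13.87/√3 = 16.02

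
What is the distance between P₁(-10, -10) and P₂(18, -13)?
Using the distance formula: d = sqrt((x₂-x₁)² + (y₂-y₁)²)
dx = 18 - (-10) = 28
dy = (-13) - (-10) = -3
d = sqrt(28² + (-3)²) = sqrt(784 + 9) = sqrt(793) = 28.16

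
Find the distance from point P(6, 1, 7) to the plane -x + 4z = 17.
d = |(-1)(6) + 0(1) + 4(7) - (17)| / √((-1)² + 0² + 4²) = 5/√17 = 1.213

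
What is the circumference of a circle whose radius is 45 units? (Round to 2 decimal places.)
Circumference = 2 * pi * r
Circumference = 2 * pi * 45
Circumference = 282.74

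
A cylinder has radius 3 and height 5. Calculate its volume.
Volume = pi * r² * h
Volume = pi * 3² * 5
Volume = pi * 9 * 5
Volume = pi * 45
Volume = 141.37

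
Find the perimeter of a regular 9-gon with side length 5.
Perimeter = number of sides * side length
Perimeter = 9 * 5
Perimeter = 45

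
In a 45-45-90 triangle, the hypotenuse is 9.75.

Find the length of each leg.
In a 45-45-90 triangle, hypotenuse = leg·√2  →  leg = hypotenuse/√2
leg = 9.75/√2 = 6.894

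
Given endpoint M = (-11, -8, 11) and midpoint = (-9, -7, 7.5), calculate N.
N = (2×(-9) - (-11), 2×(-7) - (-8), 2×7.5 - 11) = (-7, -6, 4)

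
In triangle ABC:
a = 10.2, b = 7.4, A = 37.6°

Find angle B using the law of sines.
sin(B)/b = sin(A)/a
sin(B) = b·sin(A)/a = 7.4·sin(37.6°)/10.2 = 0.442654
B = arcsin(0.442654) = 26.27°  (b ≤ a, so B ≤ A and the acute solution is unique)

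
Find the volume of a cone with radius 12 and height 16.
Volume = (1/3) * pi * r² * h
Volume = (1/3) * pi * 12² * 16
Volume = (1/3) * pi * 144 * 16
Volume = (1/3) * pi * 2304
Volume = 2412.74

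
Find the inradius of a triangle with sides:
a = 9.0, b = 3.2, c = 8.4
s = (a+b+c)/2 = (9.0+3.2+8.4)/2 = 10.3
Area = √(s(s-a)(s-b)(s-c)) = √(10.3·1.3·7.1·1.9) = 13.4399
r = Area/s = 13.4399/10.3 = 1.305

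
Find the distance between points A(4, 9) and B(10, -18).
Using the distance formula: d = sqrt((x₂-x₁)² + (y₂-y₁)²)
dx = 10 - 4 = 6
dy = (-18) - 9 = -27
d = sqrt(6² + (-27)²) = sqrt(36 + 729) = sqrt(765) = 27.66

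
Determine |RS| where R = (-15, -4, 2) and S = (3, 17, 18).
d = √[(18)² + (21)² + (16)²] = √1021 = 31.95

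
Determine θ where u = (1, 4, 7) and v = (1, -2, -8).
u·v = -63, |u|² = 66, |v|² = 69
cos θ = -63/√4554 ≈ -0.9336
θ ≈ 159.0°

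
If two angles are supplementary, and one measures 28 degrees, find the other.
Supplementary angles sum to 180 degrees.
Other angle = 180 - 28
Other angle = 152 degrees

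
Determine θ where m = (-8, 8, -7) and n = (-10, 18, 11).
m·n = 147, |m|² = 177, |n|² = 545
cos θ = 147/√96465 ≈ 0.4733
θ ≈ 61.75°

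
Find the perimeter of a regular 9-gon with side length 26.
Perimeter = number of sides * side length
Perimeter = 9 * 26
Perimeter = 234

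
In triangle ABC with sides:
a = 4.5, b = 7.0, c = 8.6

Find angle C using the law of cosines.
cos(C) = (a² + b² - c²)/(2ab)
cos(C) = (4.5² + 7.0² - 8.6²)/(2·4.5·7.0) = -4.71/63 = -0.074762
C = arccos(-0.074762) = 94.29°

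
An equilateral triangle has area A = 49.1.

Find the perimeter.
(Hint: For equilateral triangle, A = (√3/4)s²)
A = (√3/4)s²  →  s² = 4A/√3 = 4·49.1/√3 = 113.392
s = 10.6485
Perimeter = 3s = 31.95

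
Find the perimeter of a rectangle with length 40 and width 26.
Perimeter = 2 * (length + width)
Perimeter = 2 * (40 + 26)
Perimeter = 2 * 66
Perimeter = 132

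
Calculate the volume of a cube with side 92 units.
Volume = s³
Volume = 92³
Volume = 778688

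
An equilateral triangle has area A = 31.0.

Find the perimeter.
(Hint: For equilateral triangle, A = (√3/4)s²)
A = (√3/4)s²  →  s² = 4A/√3 = 4·31.0/√3 = 71.5914
s = 8.46117
Perimeter = 3s = 25.38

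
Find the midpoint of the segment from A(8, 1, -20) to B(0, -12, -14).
Midpoint = ((8+0)/2, (1-12)/2, (-20-14)/2) = (4, -5.5, -17)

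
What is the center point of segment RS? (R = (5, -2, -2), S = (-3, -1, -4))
Midpoint = ((5-3)/2, (-2-1)/2, (-2-4)/2) = (1, -1.5, -3)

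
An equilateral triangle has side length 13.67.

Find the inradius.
For an equilateral triangle, r = s/(2√3) where s is the side.
r = 13.67/(2√3) = 13.67/3.464102 = 3.946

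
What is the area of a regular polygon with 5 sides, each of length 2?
For a regular 5-gon with side length s = 2:
Apothem a = s / (2*tan(pi/5)) = 2 / (2*tan(pi/5)) ≈ 1.3764
Perimeter P = 5 * 2 = 10
Area = (1/2) * P * a = (1/2) * 10 * 1.3764 = 6.88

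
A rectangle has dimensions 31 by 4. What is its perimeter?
Perimeter = 2 * (length + width)
Perimeter = 2 * (31 + 4)
Perimeter = 2 * 35
Perimeter = 70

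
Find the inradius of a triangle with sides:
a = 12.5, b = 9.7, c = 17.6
s = (a+b+c)/2 = (12.5+9.7+17.6)/2 = 19.9
Area = √(s(s-a)(s-b)(s-c)) = √(19.9·7.4·10.2·2.3) = 58.7769
r = Area/s = 58.7769/19.9 = 2.954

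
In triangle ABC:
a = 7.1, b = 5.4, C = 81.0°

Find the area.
Using A = ½ab·sin(C):
A = ½·7.1·5.4·sin(81.0°) = ½·38.34·0.987688 = 18.93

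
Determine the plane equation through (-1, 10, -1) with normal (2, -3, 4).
d = n·P = (2)(-1) + (-3)(10) + (4)(-1) = -36
Plane: 2x - 3y + 4z = -36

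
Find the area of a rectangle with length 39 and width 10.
Area = length * width
Area = 39 * 10
Area = 390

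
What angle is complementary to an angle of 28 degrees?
Complementary angles sum to 90 degrees.
Other angle = 90 - 28
Other angle = 62 degrees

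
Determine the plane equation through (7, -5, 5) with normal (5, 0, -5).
d = n·P = (5)(7) + (0)(-5) + (-5)(5) = 10
Plane: 5x - 5z = 10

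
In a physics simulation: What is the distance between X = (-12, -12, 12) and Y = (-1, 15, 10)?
d = √[(11)² + (27)² + (-2)²] = √854 = 29.22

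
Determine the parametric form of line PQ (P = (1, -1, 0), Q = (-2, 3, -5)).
Direction vector d = Q - P = (-3, 4, -5)
x = 1 - 3t, y = -1 + 4t, z = 0 - 5t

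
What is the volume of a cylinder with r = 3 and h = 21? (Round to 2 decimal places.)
Volume = pi * r² * h
Volume = pi * 3² * 21
Volume = pi * 9 * 21
Volume = pi * 189
Volume = 593.76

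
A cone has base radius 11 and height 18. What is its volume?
Volume = (1/3) * pi * r² * h
Volume = (1/3) * pi * 11² * 18
Volume = (1/3) * pi * 121 * 18
Volume = (1/3) * pi * 2178
Volume = 2280.80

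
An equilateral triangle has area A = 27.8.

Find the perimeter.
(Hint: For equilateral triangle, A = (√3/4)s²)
A = (√3/4)s²  →  s² = 4A/√3 = 4·27.8/√3 = 64.2013
s = 8.01257
Perimeter = 3s = 24.04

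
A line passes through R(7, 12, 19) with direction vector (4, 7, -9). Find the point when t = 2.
P(2) = (7 + 4(2), 12 + 7(2), 19 + (-9)(2)) = (15, 26, 1)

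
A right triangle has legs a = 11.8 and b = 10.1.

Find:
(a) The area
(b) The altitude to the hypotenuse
(a) Area = ½ab = ½·11.8·10.1 = 59.59
(b) Hypotenuse c = √(11.8² + 10.1²) = √241.25 = 15.5322
    Area = ½·c·h_c  →  h_c = 2·Area/c = 2·59.59/15.5322 = 7.673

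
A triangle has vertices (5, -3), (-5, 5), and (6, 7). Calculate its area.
Using the coordinate formula: Area = (1/2)|x₁(y₂-y₃) + x₂(y₃-y₁) + x₃(y₁-y₂)|
Area = (1/2)|5(5-7) + (-5)(7-(-3)) + 6((-3)-5)|
Area = (1/2)|5*(-2) + (-5)*10 + 6*(-8)|
Area = (1/2)|(-10) + (-50) + (-48)|
Area = (1/2)*108 = 54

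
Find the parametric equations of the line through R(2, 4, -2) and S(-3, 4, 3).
Direction vector d = S - R = (-5, 0, 5)
x = 2 - 5t, y = 4, z = -2 + 5t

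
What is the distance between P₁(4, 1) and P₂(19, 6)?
Using the distance formula: d = sqrt((x₂-x₁)² + (y₂-y₁)²)
dx = 19 - 4 = 15
dy = 6 - 1 = 5
d = sqrt(15² + 5²) = sqrt(225 + 25) = sqrt(250) = 15.81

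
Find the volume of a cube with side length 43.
Volume = s³
Volume = 43³
Volume = 79507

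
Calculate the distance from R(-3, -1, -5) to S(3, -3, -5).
d = √[(6)² + (-2)² + (0)²] = √40 = 6.325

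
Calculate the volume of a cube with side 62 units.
Volume = s³
Volume = 62³
Volume = 238328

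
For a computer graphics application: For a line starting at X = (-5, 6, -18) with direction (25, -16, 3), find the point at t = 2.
P(2) = (-5 + 25(2), 6 + (-16)(2), -18 + 3(2)) = (45, -26, -12)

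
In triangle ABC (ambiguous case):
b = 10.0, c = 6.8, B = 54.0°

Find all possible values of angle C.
sin(C)/c = sin(B)/b  →  sin(C) = c·sin(B)/b = 6.8·sin(54.0°)/10.0 = 0.550132
C₁ = arcsin(0.550132) = 33.38°,  C₂ = 180° - C₁ = 146.62°
Check C₂: A = 180° - 54.0° - 146.62° = -20.62° ≤ 0, rejected
C = 33.38° (one solution)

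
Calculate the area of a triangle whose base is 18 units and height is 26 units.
Area = (1/2) * base * height
Area = (1/2) * 18 * 26
Area = 234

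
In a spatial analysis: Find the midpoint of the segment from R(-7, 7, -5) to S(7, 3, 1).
Midpoint = ((-7+7)/2, (7+3)/2, (-5+1)/2) = (0, 5, -2)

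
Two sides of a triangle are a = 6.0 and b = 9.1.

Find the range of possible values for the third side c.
By the triangle inequality: |a - b| < c < a + b
|6.0 - 9.1| < c < 6.0 + 9.1
3.1 < c < 15.1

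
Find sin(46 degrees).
sin(46 degrees) = 0.7193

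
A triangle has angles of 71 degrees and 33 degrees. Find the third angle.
Sum of angles in a triangle = 180 degrees
Third angle = 180 - 71 - 33
Third angle = 76 degrees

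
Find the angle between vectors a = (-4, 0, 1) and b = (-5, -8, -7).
a·b = 13, |a|² = 17, |b|² = 138
cos θ = 13/√2346 ≈ 0.2684
θ ≈ 74.43°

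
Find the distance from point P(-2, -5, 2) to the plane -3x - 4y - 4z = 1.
d = |(-3)(-2) + (-4)(-5) + (-4)(2) - (1)| / √((-3)² + (-4)² + (-4)²) = 17/√41 = 2.655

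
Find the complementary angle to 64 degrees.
Complementary angles sum to 90 degrees.
Other angle = 90 - 64
Other angle = 26 degrees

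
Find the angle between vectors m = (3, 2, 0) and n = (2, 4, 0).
m·n = 14, |m|² = 13, |n|² = 20
cos θ = 14/√260 ≈ 0.8682
θ ≈ 29.74°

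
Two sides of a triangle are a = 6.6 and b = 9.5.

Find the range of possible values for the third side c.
By the triangle inequality: |a - b| < c < a + b
|6.6 - 9.5| < c < 6.6 + 9.5
2.9 < c < 16.1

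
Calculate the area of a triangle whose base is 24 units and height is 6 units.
Area = (1/2) * base * height
Area = (1/2) * 24 * 6
Area = 72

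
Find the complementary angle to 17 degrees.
Complementary angles sum to 90 degrees.
Other angle = 90 - 17
Other angle = 73 degrees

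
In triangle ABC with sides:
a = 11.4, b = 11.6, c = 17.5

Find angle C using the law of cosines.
cos(C) = (a² + b² - c²)/(2ab)
cos(C) = (11.4² + 11.6² - 17.5²)/(2·11.4·11.6) = -41.73/264.48 = -0.157781
C = arccos(-0.157781) = 99.08°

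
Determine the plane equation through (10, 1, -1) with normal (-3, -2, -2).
d = n·P = (-3)(10) + (-2)(1) + (-2)(-1) = -30
Plane: -3x - 2y - 2z = -30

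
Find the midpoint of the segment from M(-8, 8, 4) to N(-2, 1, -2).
Midpoint = ((-8-2)/2, (8+1)/2, (4-2)/2) = (-5, 4.5, 1)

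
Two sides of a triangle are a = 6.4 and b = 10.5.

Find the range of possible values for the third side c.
By the triangle inequality: |a - b| < c < a + b
|6.4 - 10.5| < c < 6.4 + 10.5
4.1 < c < 16.9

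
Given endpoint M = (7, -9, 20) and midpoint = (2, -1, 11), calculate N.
N = (2×2 - 7, 2×(-1) - (-9), 2×11 - 20) = (-3, 7, 2)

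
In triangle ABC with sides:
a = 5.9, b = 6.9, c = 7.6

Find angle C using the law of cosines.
cos(C) = (a² + b² - c²)/(2ab)
cos(C) = (5.9² + 6.9² - 7.6²)/(2·5.9·6.9) = 24.66/81.42 = 0.302874
C = arccos(0.302874) = 72.37°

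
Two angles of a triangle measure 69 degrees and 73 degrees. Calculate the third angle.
Sum of angles in a triangle = 180 degrees
Third angle = 180 - 69 - 73
Third angle = 38 degrees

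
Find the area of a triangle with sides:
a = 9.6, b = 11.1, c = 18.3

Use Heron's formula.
s = (a+b+c)/2 = (9.6+11.1+18.3)/2 = 19.5
A = √(s(s-a)(s-b)(s-c)) = √(19.5·9.9·8.4·1.2)
A = √1945.94 = 44.11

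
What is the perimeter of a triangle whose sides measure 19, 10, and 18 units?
Perimeter = sum of all sides
Perimeter = 19 + 10 + 18
Perimeter = 47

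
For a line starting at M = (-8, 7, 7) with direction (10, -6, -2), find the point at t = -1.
P(-1) = (-8 + 10(-1), 7 + (-6)(-1), 7 + (-2)(-1)) = (-18, 13, 9)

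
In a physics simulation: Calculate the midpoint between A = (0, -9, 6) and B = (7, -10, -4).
Midpoint = ((0+7)/2, (-9-10)/2, (6-4)/2) = (3.5, -9.5, 1)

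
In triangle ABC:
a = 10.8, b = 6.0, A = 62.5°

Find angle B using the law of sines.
sin(B)/b = sin(A)/a
sin(B) = b·sin(A)/a = 6.0·sin(62.5°)/10.8 = 0.492784
B = arcsin(0.492784) = 29.52°  (b ≤ a, so B ≤ A and the acute solution is unique)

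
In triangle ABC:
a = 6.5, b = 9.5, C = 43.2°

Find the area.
Using A = ½ab·sin(C):
A = ½·6.5·9.5·sin(43.2°) = ½·61.75·0.684547 = 21.14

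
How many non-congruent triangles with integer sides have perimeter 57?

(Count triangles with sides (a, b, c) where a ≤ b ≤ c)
With a ≤ b ≤ c and a + b + c = 57, the triangle inequality a + b > c gives c < 57/2, so c ≤ 28.
Iterate a from 1 to ⌊p/3⌋ = 19; for each a, b ranges from a to ⌊(p−a)/2⌋ with c = p − a − b, keeping only c ≥ b.
Triples: (1, 28, 28), (2, 27, 28), (3, 26, 28), …
Count = 75 triangles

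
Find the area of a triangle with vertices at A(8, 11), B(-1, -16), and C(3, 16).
Using the coordinate formula: Area = (1/2)|x₁(y₂-y₃) + x₂(y₃-y₁) + x₃(y₁-y₂)|
Area = (1/2)|8((-16)-16) + (-1)(16-11) + 3(11-(-16))|
Area = (1/2)|8*(-32) + (-1)*5 + 3*27|
Area = (1/2)|(-256) + (-5) + 81|
Area = (1/2)*180 = 90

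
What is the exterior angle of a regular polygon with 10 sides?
Exterior angle of a regular n-gon = 360/n
Exterior angle = 360/10
Exterior angle = 36 degrees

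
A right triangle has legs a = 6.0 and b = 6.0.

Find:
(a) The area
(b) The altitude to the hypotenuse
(a) Area = ½ab = ½·6.0·6.0 = 18
(b) Hypotenuse c = √(6.0² + 6.0²) = √72 = 8.48528
    Area = ½·c·h_c  →  h_c = 2·Area/c = 2·18/8.48528 = 4.243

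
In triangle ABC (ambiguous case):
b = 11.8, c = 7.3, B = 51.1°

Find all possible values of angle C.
sin(C)/c = sin(B)/b  →  sin(C) = c·sin(B)/b = 7.3·sin(51.1°)/11.8 = 0.481456
C₁ = arcsin(0.481456) = 28.78°,  C₂ = 180° - C₁ = 151.22°
Check C₂: A = 180° - 51.1° - 151.22° = -22.32° ≤ 0, rejected
C = 28.78° (one solution)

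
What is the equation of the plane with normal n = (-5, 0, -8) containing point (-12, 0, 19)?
d = n·P = (-5)(-12) + (0)(0) + (-8)(19) = -92
Plane: -5x - 8z = -92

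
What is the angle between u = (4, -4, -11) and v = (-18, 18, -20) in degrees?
u·v = 76, |u|² = 153, |v|² = 1048
cos θ = 76/√160344 ≈ 0.1898
θ ≈ 79.06°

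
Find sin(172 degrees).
sin(172 degrees) = 0.1392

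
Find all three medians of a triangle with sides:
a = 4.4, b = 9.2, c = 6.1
Using m_x = ½√(2y² + 2z² - x²):
m_a = ½√(2·9.2² + 2·6.1² - 4.4²) = ½√224.34 = 7.489
m_b = ½√(2·4.4² + 2·6.1² - 9.2²) = ½√28.5 = 2.669
m_c = ½√(2·4.4² + 2·9.2² - 6.1²) = ½√170.79 = 6.534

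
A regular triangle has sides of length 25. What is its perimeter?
Perimeter = number of sides * side length
Perimeter = 3 * 25
Perimeter = 75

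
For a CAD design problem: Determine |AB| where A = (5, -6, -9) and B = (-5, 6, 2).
d = √[(-10)² + (12)² + (11)²] = √365 = 19.1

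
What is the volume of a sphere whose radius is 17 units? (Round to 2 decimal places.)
Volume = (4/3) * pi * r³
Volume = (4/3) * pi * 17³
Volume = (4/3) * pi * 4913
Volume = 20579.53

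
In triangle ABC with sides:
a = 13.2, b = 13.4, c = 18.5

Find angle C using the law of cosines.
cos(C) = (a² + b² - c²)/(2ab)
cos(C) = (13.2² + 13.4² - 18.5²)/(2·13.2·13.4) = 11.55/353.76 = 0.032649
C = arccos(0.032649) = 88.13°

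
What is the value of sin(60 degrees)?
sin(60 degrees) = sqrt(3)/2
Decimal approximation: 0.866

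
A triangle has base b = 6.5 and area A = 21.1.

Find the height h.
A = ½bh  →  h = 2A/b
h = 2·21.1/6.5 = 6.492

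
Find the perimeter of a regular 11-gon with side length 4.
Perimeter = number of sides * side length
Perimeter = 11 * 4
Perimeter = 44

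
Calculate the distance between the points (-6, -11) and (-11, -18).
Using the distance formula: d = sqrt((x₂-x₁)² + (y₂-y₁)²)
dx = (-11) - (-6) = -5
dy = (-18) - (-11) = -7
d = sqrt((-5)² + (-7)²) = sqrt(25 + 49) = sqrt(74) = 8.60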